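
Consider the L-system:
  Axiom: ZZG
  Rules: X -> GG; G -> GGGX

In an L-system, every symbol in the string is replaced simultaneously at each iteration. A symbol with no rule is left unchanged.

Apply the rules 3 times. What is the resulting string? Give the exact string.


Step 0: ZZG
Step 1: ZZGGGX
Step 2: ZZGGGXGGGXGGGXGG
Step 3: ZZGGGXGGGXGGGXGGGGGXGGGXGGGXGGGGGXGGGXGGGXGGGGGXGGGX

Answer: ZZGGGXGGGXGGGXGGGGGXGGGXGGGXGGGGGXGGGXGGGXGGGGGXGGGX


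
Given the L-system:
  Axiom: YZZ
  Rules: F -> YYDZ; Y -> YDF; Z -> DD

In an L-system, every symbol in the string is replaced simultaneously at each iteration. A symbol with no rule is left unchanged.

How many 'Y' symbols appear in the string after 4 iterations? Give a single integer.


Step 0: YZZ  (1 'Y')
Step 1: YDFDDDD  (1 'Y')
Step 2: YDFDYYDZDDDD  (3 'Y')
Step 3: YDFDYYDZDYDFYDFDDDDDDD  (5 'Y')
Step 4: YDFDYYDZDYDFYDFDDDDYDFDYYDZYDFDYYDZDDDDDDD  (11 'Y')

Answer: 11


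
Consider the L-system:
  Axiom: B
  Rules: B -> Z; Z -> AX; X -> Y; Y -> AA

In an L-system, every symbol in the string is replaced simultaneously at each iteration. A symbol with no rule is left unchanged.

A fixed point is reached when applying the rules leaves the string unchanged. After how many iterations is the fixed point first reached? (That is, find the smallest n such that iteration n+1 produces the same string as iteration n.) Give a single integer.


Step 0: B
Step 1: Z
Step 2: AX
Step 3: AY
Step 4: AAA
Step 5: AAA  (unchanged — fixed point at step 4)

Answer: 4


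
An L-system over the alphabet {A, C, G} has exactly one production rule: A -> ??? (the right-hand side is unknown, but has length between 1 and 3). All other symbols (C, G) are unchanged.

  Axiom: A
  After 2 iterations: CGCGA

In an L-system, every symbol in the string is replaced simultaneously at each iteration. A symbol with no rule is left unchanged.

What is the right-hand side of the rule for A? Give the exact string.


Answer: CGA

Derivation:
Trying A -> CGA:
  Step 0: A
  Step 1: CGA
  Step 2: CGCGA
Matches the given result.


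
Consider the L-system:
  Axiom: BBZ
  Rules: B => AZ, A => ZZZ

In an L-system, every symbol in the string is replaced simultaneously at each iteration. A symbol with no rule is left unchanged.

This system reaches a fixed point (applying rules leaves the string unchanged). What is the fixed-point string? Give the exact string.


Answer: ZZZZZZZZZ

Derivation:
Step 0: BBZ
Step 1: AZAZZ
Step 2: ZZZZZZZZZ
Step 3: ZZZZZZZZZ  (unchanged — fixed point at step 2)


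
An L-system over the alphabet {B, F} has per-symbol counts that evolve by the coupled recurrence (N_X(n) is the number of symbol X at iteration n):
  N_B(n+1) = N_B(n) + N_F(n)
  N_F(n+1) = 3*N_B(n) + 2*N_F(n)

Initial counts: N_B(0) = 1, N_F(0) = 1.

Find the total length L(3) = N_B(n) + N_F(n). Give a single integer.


Answer: 76

Derivation:
Step 0: N_B=1, N_F=1, L=2
Step 1: N_B=2, N_F=5, L=7
Step 2: N_B=7, N_F=16, L=23
Step 3: N_B=23, N_F=53, L=76


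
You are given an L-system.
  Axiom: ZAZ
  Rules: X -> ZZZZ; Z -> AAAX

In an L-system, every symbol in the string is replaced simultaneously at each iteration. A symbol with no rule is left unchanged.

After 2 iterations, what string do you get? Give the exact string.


Step 0: ZAZ
Step 1: AAAXAAAAX
Step 2: AAAZZZZAAAAZZZZ

Answer: AAAZZZZAAAAZZZZ


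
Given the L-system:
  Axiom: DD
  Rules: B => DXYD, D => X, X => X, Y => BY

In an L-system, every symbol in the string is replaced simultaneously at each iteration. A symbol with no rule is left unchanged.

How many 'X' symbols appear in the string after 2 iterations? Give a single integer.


Step 0: DD  (0 'X')
Step 1: XX  (2 'X')
Step 2: XX  (2 'X')

Answer: 2


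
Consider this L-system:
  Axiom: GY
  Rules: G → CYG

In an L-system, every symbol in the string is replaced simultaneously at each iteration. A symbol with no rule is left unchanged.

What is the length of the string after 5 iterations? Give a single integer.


Answer: 12

Derivation:
Step 0: length = 2
Step 1: length = 4
Step 2: length = 6
Step 3: length = 8
Step 4: length = 10
Step 5: length = 12


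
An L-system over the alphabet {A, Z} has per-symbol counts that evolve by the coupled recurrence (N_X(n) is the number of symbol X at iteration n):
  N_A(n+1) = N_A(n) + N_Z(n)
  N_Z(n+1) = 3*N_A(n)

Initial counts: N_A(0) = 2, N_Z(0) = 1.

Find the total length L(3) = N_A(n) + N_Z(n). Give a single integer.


Step 0: N_A=2, N_Z=1, L=3
Step 1: N_A=3, N_Z=6, L=9
Step 2: N_A=9, N_Z=9, L=18
Step 3: N_A=18, N_Z=27, L=45

Answer: 45


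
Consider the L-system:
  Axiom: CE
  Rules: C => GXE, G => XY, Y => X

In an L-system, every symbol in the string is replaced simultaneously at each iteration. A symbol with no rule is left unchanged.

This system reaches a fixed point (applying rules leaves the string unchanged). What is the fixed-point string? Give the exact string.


Answer: XXXEE

Derivation:
Step 0: CE
Step 1: GXEE
Step 2: XYXEE
Step 3: XXXEE
Step 4: XXXEE  (unchanged — fixed point at step 3)


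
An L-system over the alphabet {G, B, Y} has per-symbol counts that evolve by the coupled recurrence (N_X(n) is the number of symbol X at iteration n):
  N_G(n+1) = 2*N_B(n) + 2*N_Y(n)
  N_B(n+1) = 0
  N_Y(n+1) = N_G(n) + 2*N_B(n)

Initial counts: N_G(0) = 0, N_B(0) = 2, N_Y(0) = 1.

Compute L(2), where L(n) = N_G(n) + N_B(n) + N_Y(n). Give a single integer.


Step 0: N_G=0, N_B=2, N_Y=1, L=3
Step 1: N_G=6, N_B=0, N_Y=4, L=10
Step 2: N_G=8, N_B=0, N_Y=6, L=14

Answer: 14


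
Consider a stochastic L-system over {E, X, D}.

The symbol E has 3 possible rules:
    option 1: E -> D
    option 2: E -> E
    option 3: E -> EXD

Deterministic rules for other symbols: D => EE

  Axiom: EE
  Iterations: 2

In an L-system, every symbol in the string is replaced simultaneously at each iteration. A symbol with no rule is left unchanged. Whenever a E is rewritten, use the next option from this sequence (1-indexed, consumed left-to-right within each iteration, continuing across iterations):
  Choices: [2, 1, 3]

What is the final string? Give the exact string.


Answer: EXDEE

Derivation:
Step 0: EE
Step 1: ED  (used choices [2, 1])
Step 2: EXDEE  (used choices [3])


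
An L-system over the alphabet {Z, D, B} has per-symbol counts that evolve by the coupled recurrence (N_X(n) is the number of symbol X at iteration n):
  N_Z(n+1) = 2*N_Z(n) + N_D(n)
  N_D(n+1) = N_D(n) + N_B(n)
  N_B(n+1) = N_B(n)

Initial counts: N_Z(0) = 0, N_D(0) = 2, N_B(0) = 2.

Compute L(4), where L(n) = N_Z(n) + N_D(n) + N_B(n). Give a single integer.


Answer: 64

Derivation:
Step 0: N_Z=0, N_D=2, N_B=2, L=4
Step 1: N_Z=2, N_D=4, N_B=2, L=8
Step 2: N_Z=8, N_D=6, N_B=2, L=16
Step 3: N_Z=22, N_D=8, N_B=2, L=32
Step 4: N_Z=52, N_D=10, N_B=2, L=64


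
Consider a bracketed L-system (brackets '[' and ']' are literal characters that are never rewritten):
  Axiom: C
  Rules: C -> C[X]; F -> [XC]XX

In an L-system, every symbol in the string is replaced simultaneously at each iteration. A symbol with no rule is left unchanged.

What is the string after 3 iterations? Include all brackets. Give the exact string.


Step 0: C
Step 1: C[X]
Step 2: C[X][X]
Step 3: C[X][X][X]

Answer: C[X][X][X]


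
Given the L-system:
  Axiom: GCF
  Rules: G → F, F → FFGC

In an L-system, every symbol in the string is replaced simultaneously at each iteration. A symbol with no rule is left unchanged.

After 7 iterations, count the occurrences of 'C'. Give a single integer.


Answer: 408

Derivation:
Step 0: length=3, 'C' count=1
Step 1: length=6, 'C' count=2
Step 2: length=15, 'C' count=5
Step 3: length=36, 'C' count=12
Step 4: length=87, 'C' count=29
Step 5: length=210, 'C' count=70
Step 6: length=507, 'C' count=169
Step 7: length=1224, 'C' count=408
Final string: FFGCFFGCFCFFGCFFGCFCFFGCCFFGCFFGCFCFFGCFFGCFCFFGCCFFGCFFGCFCCFFGCFFGCFCFFGCFFGCFCFFGCCFFGCFFGCFCFFGCFFGCFCFFGCCFFGCFFGCFCCFFGCFFGCFCFFGCFFGCFCFFGCCCFFGCFFGCFCFFGCFFGCFCFFGCCFFGCFFGCFCFFGCFFGCFCFFGCCFFGCFFGCFCCFFGCFFGCFCFFGCFFGCFCFFGCCFFGCFFGCFCFFGCFFGCFCFFGCCFFGCFFGCFCCFFGCFFGCFCFFGCFFGCFCFFGCCCFFGCFFGCFCFFGCFFGCFCFFGCCFFGCFFGCFCFFGCFFGCFCFFGCCFFGCFFGCFCCCCFFGCFFGCFCFFGCFFGCFCFFGCCFFGCFFGCFCFFGCFFGCFCFFGCCFFGCFFGCFCCFFGCFFGCFCFFGCFFGCFCFFGCCFFGCFFGCFCFFGCFFGCFCFFGCCFFGCFFGCFCCFFGCFFGCFCFFGCFFGCFCFFGCCCFFGCFFGCFCFFGCFFGCFCFFGCCFFGCFFGCFCFFGCFFGCFCFFGCCFFGCFFGCFCCFFGCFFGCFCFFGCFFGCFCFFGCCFFGCFFGCFCFFGCFFGCFCFFGCCFFGCFFGCFCCFFGCFFGCFCFFGCFFGCFCFFGCCCFFGCFFGCFCFFGCFFGCFCFFGCCFFGCFFGCFCFFGCFFGCFCFFGCCFFGCFFGCFCCCFFGCFFGCFCFFGCFFGCFCFFGCCFFGCFFGCFCFFGCFFGCFCFFGCCFFGCFFGCFCCFFGCFFGCFCFFGCFFGCFCFFGCCFFGCFFGCFCFFGCFFGCFCFFGCCFFGCFFGCFCCFFGCFFGCFCFFGCFFGCFCFFGCCCFFGCFFGCFCFFGCFFGCFCFFGCCFFGCFFGCFCFFGCFFGCFCFFGCCFFGCFFGCFCCFFGCFFGCFCFFGCFFGCFCFFGCCFFGCFFGCFCFFGCFFGCFCFFGCCFFGCFFGCFCCFFGCFFGCFCFFGCFFGCFCFFGCCCFFGCFFGCFCFFGCFFGCFCFFGCCFFGCFFGCFCFFGCFFGCFCFFGCCFFGCFFGCFCCCFFGCFFGCFCFFGCFFGCFCFFGCCFFGCFFGCFCFFGCFFGCFCFFGCCFFGCFFGCFCCFFGCFFGCFCFFGCFFGCFCFFGCCFFGCFFGCFCFFGCFFGCFCFFGCCFFGCFFGCFCCFFGCFFGCFCFFGCFFGCFCFFGCCCC


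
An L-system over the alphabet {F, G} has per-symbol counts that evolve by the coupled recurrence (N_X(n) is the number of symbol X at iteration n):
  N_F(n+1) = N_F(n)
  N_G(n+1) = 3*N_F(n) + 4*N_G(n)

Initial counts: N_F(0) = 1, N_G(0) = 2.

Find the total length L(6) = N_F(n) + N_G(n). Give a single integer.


Answer: 12288

Derivation:
Step 0: N_F=1, N_G=2, L=3
Step 1: N_F=1, N_G=11, L=12
Step 2: N_F=1, N_G=47, L=48
Step 3: N_F=1, N_G=191, L=192
Step 4: N_F=1, N_G=767, L=768
Step 5: N_F=1, N_G=3071, L=3072
Step 6: N_F=1, N_G=12287, L=12288


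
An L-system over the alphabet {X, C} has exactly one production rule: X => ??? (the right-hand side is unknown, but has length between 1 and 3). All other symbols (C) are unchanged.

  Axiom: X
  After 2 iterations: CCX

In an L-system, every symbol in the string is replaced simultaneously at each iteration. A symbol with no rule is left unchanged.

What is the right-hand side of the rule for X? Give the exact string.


Trying X => CX:
  Step 0: X
  Step 1: CX
  Step 2: CCX
Matches the given result.

Answer: CX


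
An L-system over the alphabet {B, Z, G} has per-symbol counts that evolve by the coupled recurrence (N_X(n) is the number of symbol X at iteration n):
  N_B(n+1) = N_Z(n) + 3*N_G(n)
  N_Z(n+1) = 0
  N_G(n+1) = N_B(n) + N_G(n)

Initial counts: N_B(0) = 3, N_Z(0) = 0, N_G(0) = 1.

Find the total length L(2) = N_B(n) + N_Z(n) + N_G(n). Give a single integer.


Answer: 19

Derivation:
Step 0: N_B=3, N_Z=0, N_G=1, L=4
Step 1: N_B=3, N_Z=0, N_G=4, L=7
Step 2: N_B=12, N_Z=0, N_G=7, L=19


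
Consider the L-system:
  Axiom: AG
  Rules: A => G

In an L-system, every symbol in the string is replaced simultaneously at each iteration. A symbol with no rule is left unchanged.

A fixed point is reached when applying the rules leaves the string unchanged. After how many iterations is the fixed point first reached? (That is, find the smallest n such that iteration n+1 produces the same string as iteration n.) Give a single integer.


Answer: 1

Derivation:
Step 0: AG
Step 1: GG
Step 2: GG  (unchanged — fixed point at step 1)


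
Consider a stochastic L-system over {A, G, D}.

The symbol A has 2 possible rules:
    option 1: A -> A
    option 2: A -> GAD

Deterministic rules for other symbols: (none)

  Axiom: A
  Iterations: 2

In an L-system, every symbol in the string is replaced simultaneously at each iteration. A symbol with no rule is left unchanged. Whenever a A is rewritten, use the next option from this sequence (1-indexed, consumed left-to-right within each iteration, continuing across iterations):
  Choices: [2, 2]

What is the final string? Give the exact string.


Answer: GGADD

Derivation:
Step 0: A
Step 1: GAD  (used choices [2])
Step 2: GGADD  (used choices [2])


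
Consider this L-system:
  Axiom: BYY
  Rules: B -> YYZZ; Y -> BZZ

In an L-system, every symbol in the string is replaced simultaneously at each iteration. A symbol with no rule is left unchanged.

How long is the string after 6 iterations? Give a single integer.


Answer: 122

Derivation:
Step 0: length = 3
Step 1: length = 10
Step 2: length = 20
Step 3: length = 34
Step 4: length = 54
Step 5: length = 82
Step 6: length = 122


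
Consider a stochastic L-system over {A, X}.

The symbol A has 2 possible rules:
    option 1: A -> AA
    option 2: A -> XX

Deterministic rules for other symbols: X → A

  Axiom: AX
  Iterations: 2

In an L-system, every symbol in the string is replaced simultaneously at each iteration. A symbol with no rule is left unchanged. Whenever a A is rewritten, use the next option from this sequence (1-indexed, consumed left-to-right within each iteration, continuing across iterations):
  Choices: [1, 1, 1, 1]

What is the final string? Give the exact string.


Answer: AAAAAA

Derivation:
Step 0: AX
Step 1: AAA  (used choices [1])
Step 2: AAAAAA  (used choices [1, 1, 1])


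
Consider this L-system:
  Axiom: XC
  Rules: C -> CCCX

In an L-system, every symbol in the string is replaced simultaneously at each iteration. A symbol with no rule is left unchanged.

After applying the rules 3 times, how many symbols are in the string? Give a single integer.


Step 0: length = 2
Step 1: length = 5
Step 2: length = 14
Step 3: length = 41

Answer: 41


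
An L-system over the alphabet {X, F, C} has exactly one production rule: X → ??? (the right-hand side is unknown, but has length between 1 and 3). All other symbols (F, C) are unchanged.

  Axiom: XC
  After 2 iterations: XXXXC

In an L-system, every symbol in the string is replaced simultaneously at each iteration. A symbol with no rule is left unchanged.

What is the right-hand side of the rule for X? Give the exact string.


Trying X → XX:
  Step 0: XC
  Step 1: XXC
  Step 2: XXXXC
Matches the given result.

Answer: XX


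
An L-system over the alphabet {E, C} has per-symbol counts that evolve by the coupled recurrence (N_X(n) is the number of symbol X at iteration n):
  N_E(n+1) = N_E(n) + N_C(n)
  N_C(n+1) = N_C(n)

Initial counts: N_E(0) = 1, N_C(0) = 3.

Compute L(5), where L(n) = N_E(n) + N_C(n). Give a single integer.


Answer: 19

Derivation:
Step 0: N_E=1, N_C=3, L=4
Step 1: N_E=4, N_C=3, L=7
Step 2: N_E=7, N_C=3, L=10
Step 3: N_E=10, N_C=3, L=13
Step 4: N_E=13, N_C=3, L=16
Step 5: N_E=16, N_C=3, L=19


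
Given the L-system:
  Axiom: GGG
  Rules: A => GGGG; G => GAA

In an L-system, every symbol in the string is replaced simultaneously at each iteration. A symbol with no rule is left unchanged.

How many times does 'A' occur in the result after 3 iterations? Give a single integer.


Answer: 54

Derivation:
Step 0: GGG  (0 'A')
Step 1: GAAGAAGAA  (6 'A')
Step 2: GAAGGGGGGGGGAAGGGGGGGGGAAGGGGGGGG  (6 'A')
Step 3: GAAGGGGGGGGGAAGAAGAAGAAGAAGAAGAAGAAGAAGGGGGGGGGAAGAAGAAGAAGAAGAAGAAGAAGAAGGGGGGGGGAAGAAGAAGAAGAAGAAGAAGAA  (54 'A')


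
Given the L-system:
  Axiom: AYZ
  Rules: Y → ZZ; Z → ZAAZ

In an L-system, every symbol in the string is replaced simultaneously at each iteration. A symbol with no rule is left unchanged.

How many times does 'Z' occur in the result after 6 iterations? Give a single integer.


Answer: 128

Derivation:
Step 0: AYZ  (1 'Z')
Step 1: AZZZAAZ  (4 'Z')
Step 2: AZAAZZAAZZAAZAAZAAZ  (8 'Z')
Step 3: AZAAZAAZAAZZAAZAAZAAZZAAZAAZAAZAAZAAZAAZAAZ  (16 'Z')
Step 4: AZAAZAAZAAZAAZAAZAAZAAZZAAZAAZAAZAAZAAZAAZAAZZAAZAAZAAZAAZAAZAAZAAZAAZAAZAAZAAZAAZAAZAAZAAZ  (32 'Z')
Step 5: AZAAZAAZAAZAAZAAZAAZAAZAAZAAZAAZAAZAAZAAZAAZAAZZAAZAAZAAZAAZAAZAAZAAZAAZAAZAAZAAZAAZAAZAAZAAZZAAZAAZAAZAAZAAZAAZAAZAAZAAZAAZAAZAAZAAZAAZAAZAAZAAZAAZAAZAAZAAZAAZAAZAAZAAZAAZAAZAAZAAZAAZAAZ  (64 'Z')
Step 6: AZAAZAAZAAZAAZAAZAAZAAZAAZAAZAAZAAZAAZAAZAAZAAZAAZAAZAAZAAZAAZAAZAAZAAZAAZAAZAAZAAZAAZAAZAAZAAZZAAZAAZAAZAAZAAZAAZAAZAAZAAZAAZAAZAAZAAZAAZAAZAAZAAZAAZAAZAAZAAZAAZAAZAAZAAZAAZAAZAAZAAZAAZAAZZAAZAAZAAZAAZAAZAAZAAZAAZAAZAAZAAZAAZAAZAAZAAZAAZAAZAAZAAZAAZAAZAAZAAZAAZAAZAAZAAZAAZAAZAAZAAZAAZAAZAAZAAZAAZAAZAAZAAZAAZAAZAAZAAZAAZAAZAAZAAZAAZAAZAAZAAZAAZAAZAAZAAZAAZAAZAAZAAZAAZAAZAAZAAZ  (128 'Z')


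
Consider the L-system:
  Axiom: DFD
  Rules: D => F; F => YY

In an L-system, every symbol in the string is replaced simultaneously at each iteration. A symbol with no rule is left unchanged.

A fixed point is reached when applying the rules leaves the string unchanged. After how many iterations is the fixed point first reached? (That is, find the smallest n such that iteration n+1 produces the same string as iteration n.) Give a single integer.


Step 0: DFD
Step 1: FYYF
Step 2: YYYYYY
Step 3: YYYYYY  (unchanged — fixed point at step 2)

Answer: 2


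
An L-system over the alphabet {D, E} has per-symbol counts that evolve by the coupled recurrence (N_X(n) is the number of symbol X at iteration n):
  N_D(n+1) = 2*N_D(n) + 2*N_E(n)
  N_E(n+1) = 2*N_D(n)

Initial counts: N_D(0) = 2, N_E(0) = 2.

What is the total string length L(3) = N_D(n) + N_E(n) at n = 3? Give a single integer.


Step 0: N_D=2, N_E=2, L=4
Step 1: N_D=8, N_E=4, L=12
Step 2: N_D=24, N_E=16, L=40
Step 3: N_D=80, N_E=48, L=128

Answer: 128


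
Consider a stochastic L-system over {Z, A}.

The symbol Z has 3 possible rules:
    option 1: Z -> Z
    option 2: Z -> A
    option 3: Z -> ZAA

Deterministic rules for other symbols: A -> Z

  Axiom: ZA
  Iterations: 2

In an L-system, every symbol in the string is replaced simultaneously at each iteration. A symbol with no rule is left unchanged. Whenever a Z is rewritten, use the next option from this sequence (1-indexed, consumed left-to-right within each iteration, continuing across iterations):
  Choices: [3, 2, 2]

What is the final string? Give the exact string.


Answer: AZZA

Derivation:
Step 0: ZA
Step 1: ZAAZ  (used choices [3])
Step 2: AZZA  (used choices [2, 2])


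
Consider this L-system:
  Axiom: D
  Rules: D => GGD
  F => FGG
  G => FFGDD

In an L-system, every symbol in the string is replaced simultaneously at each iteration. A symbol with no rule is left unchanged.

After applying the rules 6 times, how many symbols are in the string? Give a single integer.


Answer: 2693

Derivation:
Step 0: length = 1
Step 1: length = 3
Step 2: length = 13
Step 3: length = 47
Step 4: length = 185
Step 5: length = 699
Step 6: length = 2693


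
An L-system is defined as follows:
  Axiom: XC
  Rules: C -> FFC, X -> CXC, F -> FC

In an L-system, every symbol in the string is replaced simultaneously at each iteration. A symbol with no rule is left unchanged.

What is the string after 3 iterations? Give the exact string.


Step 0: XC
Step 1: CXCFFC
Step 2: FFCCXCFFCFCFCFFC
Step 3: FCFCFFCFFCCXCFFCFCFCFFCFCFFCFCFFCFCFCFFC

Answer: FCFCFFCFFCCXCFFCFCFCFFCFCFFCFCFFCFCFCFFC


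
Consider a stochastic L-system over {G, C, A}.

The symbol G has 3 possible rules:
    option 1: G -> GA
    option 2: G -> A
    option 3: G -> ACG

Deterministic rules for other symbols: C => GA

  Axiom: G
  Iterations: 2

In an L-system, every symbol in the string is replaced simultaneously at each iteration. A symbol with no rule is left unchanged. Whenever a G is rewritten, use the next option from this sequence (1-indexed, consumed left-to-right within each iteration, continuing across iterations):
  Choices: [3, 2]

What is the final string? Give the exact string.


Answer: AGAA

Derivation:
Step 0: G
Step 1: ACG  (used choices [3])
Step 2: AGAA  (used choices [2])


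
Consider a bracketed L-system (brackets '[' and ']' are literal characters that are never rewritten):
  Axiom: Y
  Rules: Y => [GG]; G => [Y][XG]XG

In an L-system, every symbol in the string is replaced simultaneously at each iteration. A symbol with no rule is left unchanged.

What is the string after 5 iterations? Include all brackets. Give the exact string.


Step 0: Y
Step 1: [GG]
Step 2: [[Y][XG]XG[Y][XG]XG]
Step 3: [[[GG]][X[Y][XG]XG]X[Y][XG]XG[[GG]][X[Y][XG]XG]X[Y][XG]XG]
Step 4: [[[[Y][XG]XG[Y][XG]XG]][X[[GG]][X[Y][XG]XG]X[Y][XG]XG]X[[GG]][X[Y][XG]XG]X[Y][XG]XG[[[Y][XG]XG[Y][XG]XG]][X[[GG]][X[Y][XG]XG]X[Y][XG]XG]X[[GG]][X[Y][XG]XG]X[Y][XG]XG]
Step 5: [[[[[GG]][X[Y][XG]XG]X[Y][XG]XG[[GG]][X[Y][XG]XG]X[Y][XG]XG]][X[[[Y][XG]XG[Y][XG]XG]][X[[GG]][X[Y][XG]XG]X[Y][XG]XG]X[[GG]][X[Y][XG]XG]X[Y][XG]XG]X[[[Y][XG]XG[Y][XG]XG]][X[[GG]][X[Y][XG]XG]X[Y][XG]XG]X[[GG]][X[Y][XG]XG]X[Y][XG]XG[[[[GG]][X[Y][XG]XG]X[Y][XG]XG[[GG]][X[Y][XG]XG]X[Y][XG]XG]][X[[[Y][XG]XG[Y][XG]XG]][X[[GG]][X[Y][XG]XG]X[Y][XG]XG]X[[GG]][X[Y][XG]XG]X[Y][XG]XG]X[[[Y][XG]XG[Y][XG]XG]][X[[GG]][X[Y][XG]XG]X[Y][XG]XG]X[[GG]][X[Y][XG]XG]X[Y][XG]XG]

Answer: [[[[[GG]][X[Y][XG]XG]X[Y][XG]XG[[GG]][X[Y][XG]XG]X[Y][XG]XG]][X[[[Y][XG]XG[Y][XG]XG]][X[[GG]][X[Y][XG]XG]X[Y][XG]XG]X[[GG]][X[Y][XG]XG]X[Y][XG]XG]X[[[Y][XG]XG[Y][XG]XG]][X[[GG]][X[Y][XG]XG]X[Y][XG]XG]X[[GG]][X[Y][XG]XG]X[Y][XG]XG[[[[GG]][X[Y][XG]XG]X[Y][XG]XG[[GG]][X[Y][XG]XG]X[Y][XG]XG]][X[[[Y][XG]XG[Y][XG]XG]][X[[GG]][X[Y][XG]XG]X[Y][XG]XG]X[[GG]][X[Y][XG]XG]X[Y][XG]XG]X[[[Y][XG]XG[Y][XG]XG]][X[[GG]][X[Y][XG]XG]X[Y][XG]XG]X[[GG]][X[Y][XG]XG]X[Y][XG]XG]


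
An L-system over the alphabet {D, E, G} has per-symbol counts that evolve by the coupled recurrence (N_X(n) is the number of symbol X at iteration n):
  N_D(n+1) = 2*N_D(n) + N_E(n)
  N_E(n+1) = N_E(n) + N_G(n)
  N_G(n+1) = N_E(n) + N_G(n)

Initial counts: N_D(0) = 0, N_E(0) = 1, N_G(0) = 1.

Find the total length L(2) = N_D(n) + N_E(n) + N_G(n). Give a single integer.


Answer: 12

Derivation:
Step 0: N_D=0, N_E=1, N_G=1, L=2
Step 1: N_D=1, N_E=2, N_G=2, L=5
Step 2: N_D=4, N_E=4, N_G=4, L=12


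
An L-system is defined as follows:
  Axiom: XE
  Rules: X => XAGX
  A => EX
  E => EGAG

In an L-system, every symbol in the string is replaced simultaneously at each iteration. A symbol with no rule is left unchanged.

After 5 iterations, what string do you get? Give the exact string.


Step 0: XE
Step 1: XAGXEGAG
Step 2: XAGXEXGXAGXEGAGGEXG
Step 3: XAGXEXGXAGXEGAGXAGXGXAGXEXGXAGXEGAGGEXGGEGAGXAGXG
Step 4: XAGXEXGXAGXEGAGXAGXGXAGXEXGXAGXEGAGGEXGXAGXEXGXAGXGXAGXEXGXAGXEGAGXAGXGXAGXEXGXAGXEGAGGEXGGEGAGXAGXGGEGAGGEXGXAGXEXGXAGXG
Step 5: XAGXEXGXAGXEGAGXAGXGXAGXEXGXAGXEGAGGEXGXAGXEXGXAGXGXAGXEXGXAGXEGAGXAGXGXAGXEXGXAGXEGAGGEXGGEGAGXAGXGXAGXEXGXAGXEGAGXAGXGXAGXEXGXAGXGXAGXEXGXAGXEGAGXAGXGXAGXEXGXAGXEGAGGEXGXAGXEXGXAGXGXAGXEXGXAGXEGAGXAGXGXAGXEXGXAGXEGAGGEXGGEGAGXAGXGGEGAGGEXGXAGXEXGXAGXGGEGAGGEXGGEGAGXAGXGXAGXEXGXAGXEGAGXAGXGXAGXEXGXAGXG

Answer: XAGXEXGXAGXEGAGXAGXGXAGXEXGXAGXEGAGGEXGXAGXEXGXAGXGXAGXEXGXAGXEGAGXAGXGXAGXEXGXAGXEGAGGEXGGEGAGXAGXGXAGXEXGXAGXEGAGXAGXGXAGXEXGXAGXGXAGXEXGXAGXEGAGXAGXGXAGXEXGXAGXEGAGGEXGXAGXEXGXAGXGXAGXEXGXAGXEGAGXAGXGXAGXEXGXAGXEGAGGEXGGEGAGXAGXGGEGAGGEXGXAGXEXGXAGXGGEGAGGEXGGEGAGXAGXGXAGXEXGXAGXEGAGXAGXGXAGXEXGXAGXG


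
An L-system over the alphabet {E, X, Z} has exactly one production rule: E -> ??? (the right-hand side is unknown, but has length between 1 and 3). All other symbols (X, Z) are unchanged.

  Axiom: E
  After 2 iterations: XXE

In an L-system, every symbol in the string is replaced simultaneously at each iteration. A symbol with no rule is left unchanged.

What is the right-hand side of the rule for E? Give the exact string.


Answer: XE

Derivation:
Trying E -> XE:
  Step 0: E
  Step 1: XE
  Step 2: XXE
Matches the given result.


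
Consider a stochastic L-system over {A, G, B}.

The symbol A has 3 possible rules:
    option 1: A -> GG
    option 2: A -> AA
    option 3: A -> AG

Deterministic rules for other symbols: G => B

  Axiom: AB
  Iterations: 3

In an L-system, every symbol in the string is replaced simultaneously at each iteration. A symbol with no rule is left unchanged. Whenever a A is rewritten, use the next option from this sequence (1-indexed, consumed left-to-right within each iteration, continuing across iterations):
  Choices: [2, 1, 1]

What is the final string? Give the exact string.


Answer: BBBBB

Derivation:
Step 0: AB
Step 1: AAB  (used choices [2])
Step 2: GGGGB  (used choices [1, 1])
Step 3: BBBBB  (used choices [])


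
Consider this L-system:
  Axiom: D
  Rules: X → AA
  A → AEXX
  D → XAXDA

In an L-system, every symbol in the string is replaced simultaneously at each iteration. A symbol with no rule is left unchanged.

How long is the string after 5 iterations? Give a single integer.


Step 0: length = 1
Step 1: length = 5
Step 2: length = 17
Step 3: length = 51
Step 4: length = 139
Step 5: length = 369

Answer: 369


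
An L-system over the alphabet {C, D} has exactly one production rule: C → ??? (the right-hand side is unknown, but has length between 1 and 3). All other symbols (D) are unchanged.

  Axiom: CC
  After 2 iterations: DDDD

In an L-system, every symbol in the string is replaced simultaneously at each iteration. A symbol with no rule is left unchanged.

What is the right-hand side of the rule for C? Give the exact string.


Trying C → DD:
  Step 0: CC
  Step 1: DDDD
  Step 2: DDDD
Matches the given result.

Answer: DD


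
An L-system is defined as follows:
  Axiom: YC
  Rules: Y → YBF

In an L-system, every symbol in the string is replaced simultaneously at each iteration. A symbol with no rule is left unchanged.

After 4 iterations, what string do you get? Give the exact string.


Answer: YBFBFBFBFC

Derivation:
Step 0: YC
Step 1: YBFC
Step 2: YBFBFC
Step 3: YBFBFBFC
Step 4: YBFBFBFBFC


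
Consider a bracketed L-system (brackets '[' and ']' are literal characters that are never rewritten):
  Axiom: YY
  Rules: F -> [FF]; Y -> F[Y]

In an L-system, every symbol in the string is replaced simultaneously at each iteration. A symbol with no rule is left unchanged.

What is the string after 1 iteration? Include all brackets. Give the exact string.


Answer: F[Y]F[Y]

Derivation:
Step 0: YY
Step 1: F[Y]F[Y]


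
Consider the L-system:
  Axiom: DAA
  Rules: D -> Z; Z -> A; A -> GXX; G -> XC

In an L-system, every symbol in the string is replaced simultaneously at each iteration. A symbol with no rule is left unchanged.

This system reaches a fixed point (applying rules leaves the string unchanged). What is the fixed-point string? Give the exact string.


Step 0: DAA
Step 1: ZGXXGXX
Step 2: AXCXXXCXX
Step 3: GXXXCXXXCXX
Step 4: XCXXXCXXXCXX
Step 5: XCXXXCXXXCXX  (unchanged — fixed point at step 4)

Answer: XCXXXCXXXCXX


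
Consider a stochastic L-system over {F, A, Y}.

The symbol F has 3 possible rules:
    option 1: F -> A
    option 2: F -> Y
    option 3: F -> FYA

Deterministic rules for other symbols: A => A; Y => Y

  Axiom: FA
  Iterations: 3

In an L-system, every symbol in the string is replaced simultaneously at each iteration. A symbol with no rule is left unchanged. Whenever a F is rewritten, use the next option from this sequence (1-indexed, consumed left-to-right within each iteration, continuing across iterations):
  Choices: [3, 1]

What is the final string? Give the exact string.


Answer: AYAA

Derivation:
Step 0: FA
Step 1: FYAA  (used choices [3])
Step 2: AYAA  (used choices [1])
Step 3: AYAA  (used choices [])


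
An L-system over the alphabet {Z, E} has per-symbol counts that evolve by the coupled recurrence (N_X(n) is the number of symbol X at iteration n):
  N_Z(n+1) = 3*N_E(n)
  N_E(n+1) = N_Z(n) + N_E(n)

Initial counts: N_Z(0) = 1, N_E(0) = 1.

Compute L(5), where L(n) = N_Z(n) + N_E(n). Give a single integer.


Answer: 137

Derivation:
Step 0: N_Z=1, N_E=1, L=2
Step 1: N_Z=3, N_E=2, L=5
Step 2: N_Z=6, N_E=5, L=11
Step 3: N_Z=15, N_E=11, L=26
Step 4: N_Z=33, N_E=26, L=59
Step 5: N_Z=78, N_E=59, L=137


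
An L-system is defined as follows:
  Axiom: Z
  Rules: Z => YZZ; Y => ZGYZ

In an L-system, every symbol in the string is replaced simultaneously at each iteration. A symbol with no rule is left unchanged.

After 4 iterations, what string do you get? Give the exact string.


Step 0: Z
Step 1: YZZ
Step 2: ZGYZYZZYZZ
Step 3: YZZGZGYZYZZZGYZYZZYZZZGYZYZZYZZ
Step 4: ZGYZYZZYZZGYZZGZGYZYZZZGYZYZZYZZYZZGZGYZYZZZGYZYZZYZZZGYZYZZYZZYZZGZGYZYZZZGYZYZZYZZZGYZYZZYZZ

Answer: ZGYZYZZYZZGYZZGZGYZYZZZGYZYZZYZZYZZGZGYZYZZZGYZYZZYZZZGYZYZZYZZYZZGZGYZYZZZGYZYZZYZZZGYZYZZYZZ


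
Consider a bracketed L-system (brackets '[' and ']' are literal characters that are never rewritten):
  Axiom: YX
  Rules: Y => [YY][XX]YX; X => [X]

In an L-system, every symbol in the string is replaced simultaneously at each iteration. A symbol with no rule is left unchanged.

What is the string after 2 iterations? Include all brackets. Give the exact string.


Answer: [[YY][XX]YX[YY][XX]YX][[X][X]][YY][XX]YX[X][[X]]

Derivation:
Step 0: YX
Step 1: [YY][XX]YX[X]
Step 2: [[YY][XX]YX[YY][XX]YX][[X][X]][YY][XX]YX[X][[X]]


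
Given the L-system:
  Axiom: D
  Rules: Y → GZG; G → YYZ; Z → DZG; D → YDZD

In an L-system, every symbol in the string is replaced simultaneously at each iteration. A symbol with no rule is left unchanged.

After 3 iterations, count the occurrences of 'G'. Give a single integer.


Step 0: D  (0 'G')
Step 1: YDZD  (0 'G')
Step 2: GZGYDZDDZGYDZD  (3 'G')
Step 3: YYZDZGYYZGZGYDZDDZGYDZDYDZDDZGYYZGZGYDZDDZGYDZD  (8 'G')

Answer: 8


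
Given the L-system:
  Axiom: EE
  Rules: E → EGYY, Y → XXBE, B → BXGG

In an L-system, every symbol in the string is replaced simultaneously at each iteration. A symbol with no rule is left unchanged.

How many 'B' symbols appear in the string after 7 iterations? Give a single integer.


Final string: EGYYGXXBEXXBEGXXBXGGEGYYXXBXGGEGYYGXXBXGGXGGEGYYGXXBEXXBEXXBXGGXGGEGYYGXXBEXXBEGXXBXGGXGGXGGEGYYGXXBEXXBEGXXBXGGEGYYXXBXGGEGYYXXBXGGXGGXGGEGYYGXXBEXXBEGXXBXGGEGYYXXBXGGEGYYGXXBXGGXGGXGGXGGEGYYGXXBEXXBEGXXBXGGEGYYXXBXGGEGYYGXXBXGGXGGEGYYGXXBEXXBEXXBXGGXGGEGYYGXXBEXXBEXXBXGGXGGXGGXGGEGYYGXXBEXXBEGXXBXGGEGYYXXBXGGEGYYGXXBXGGXGGEGYYGXXBEXXBEXXBXGGXGGEGYYGXXBEXXBEGXXBXGGXGGXGGXGGXGGEGYYGXXBEXXBEGXXBXGGEGYYXXBXGGEGYYGXXBXGGXGGEGYYGXXBEXXBEXXBXGGXGGEGYYGXXBEXXBEGXXBXGGXGGXGGEGYYGXXBEXXBEGXXBXGGEGYYXXBXGGEGYYXXBXGGXGGXGGEGYYGXXBEXXBEGXXBXGGEGYYXXBXGGEGYYXXBXGGXGGXGGXGGXGGEGYYGXXBEXXBEGXXBXGGEGYYXXBXGGEGYYGXXBXGGXGGEGYYGXXBEXXBEXXBXGGXGGEGYYGXXBEXXBEGXXBXGGXGGXGGEGYYGXXBEXXBEGXXBXGGEGYYXXBXGGEGYYXXBXGGXGGXGGEGYYGXXBEXXBEGXXBXGGEGYYXXBXGGEGYYEGYYGXXBEXXBEGXXBXGGEGYYXXBXGGEGYYGXXBXGGXGGEGYYGXXBEXXBEXXBXGGXGGEGYYGXXBEXXBEGXXBXGGXGGXGGEGYYGXXBEXXBEGXXBXGGEGYYXXBXGGEGYYXXBXGGXGGXGGEGYYGXXBEXXBEGXXBXGGEGYYXXBXGGEGYYGXXBXGGXGGXGGXGGEGYYGXXBEXXBEGXXBXGGEGYYXXBXGGEGYYGXXBXGGXGGEGYYGXXBEXXBEXXBXGGXGGEGYYGXXBEXXBEXXBXGGXGGXGGXGGEGYYGXXBEXXBEGXXBXGGEGYYXXBXGGEGYYGXXBXGGXGGEGYYGXXBEXXBEXXBXGGXGGEGYYGXXBEXXBEGXXBXGGXGGXGGXGGXGGEGYYGXXBEXXBEGXXBXGGEGYYXXBXGGEGYYGXXBXGGXGGEGYYGXXBEXXBEXXBXGGXGGEGYYGXXBEXXBEGXXBXGGXGGXGGEGYYGXXBEXXBEGXXBXGGEGYYXXBXGGEGYYXXBXGGXGGXGGEGYYGXXBEXXBEGXXBXGGEGYYXXBXGGEGYYXXBXGGXGGXGGXGGXGGEGYYGXXBEXXBEGXXBXGGEGYYXXBXGGEGYYGXXBXGGXGGEGYYGXXBEXXBEXXBXGGXGGEGYYGXXBEXXBEGXXBXGGXGGXGGEGYYGXXBEXXBEGXXBXGGEGYYXXBXGGEGYYXXBXGGXGGXGGEGYYGXXBEXXBEGXXBXGGEGYYXXBXGGEGYY
Count of 'B': 168

Answer: 168


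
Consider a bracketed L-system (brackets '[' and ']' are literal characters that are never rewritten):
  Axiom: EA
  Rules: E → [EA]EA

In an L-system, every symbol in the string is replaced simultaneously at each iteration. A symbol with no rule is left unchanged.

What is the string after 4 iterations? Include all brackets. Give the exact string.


Answer: [[[[EA]EAA][EA]EAAA][[EA]EAA][EA]EAAAA][[[EA]EAA][EA]EAAA][[EA]EAA][EA]EAAAAA

Derivation:
Step 0: EA
Step 1: [EA]EAA
Step 2: [[EA]EAA][EA]EAAA
Step 3: [[[EA]EAA][EA]EAAA][[EA]EAA][EA]EAAAA
Step 4: [[[[EA]EAA][EA]EAAA][[EA]EAA][EA]EAAAA][[[EA]EAA][EA]EAAA][[EA]EAA][EA]EAAAAA


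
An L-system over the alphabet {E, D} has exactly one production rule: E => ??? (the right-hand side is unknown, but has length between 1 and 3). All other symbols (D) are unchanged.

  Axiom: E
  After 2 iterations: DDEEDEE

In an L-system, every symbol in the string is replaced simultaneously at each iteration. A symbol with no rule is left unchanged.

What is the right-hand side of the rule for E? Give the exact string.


Trying E => DEE:
  Step 0: E
  Step 1: DEE
  Step 2: DDEEDEE
Matches the given result.

Answer: DEE


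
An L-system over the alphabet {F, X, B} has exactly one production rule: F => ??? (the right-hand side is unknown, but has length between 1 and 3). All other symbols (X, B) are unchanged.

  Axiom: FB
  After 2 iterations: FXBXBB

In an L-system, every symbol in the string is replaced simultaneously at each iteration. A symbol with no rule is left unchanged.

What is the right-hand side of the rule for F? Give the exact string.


Answer: FXB

Derivation:
Trying F => FXB:
  Step 0: FB
  Step 1: FXBB
  Step 2: FXBXBB
Matches the given result.


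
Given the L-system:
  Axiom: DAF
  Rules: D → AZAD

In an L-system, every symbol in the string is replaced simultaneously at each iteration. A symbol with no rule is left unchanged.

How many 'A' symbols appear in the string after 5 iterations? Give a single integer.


Answer: 11

Derivation:
Step 0: DAF  (1 'A')
Step 1: AZADAF  (3 'A')
Step 2: AZAAZADAF  (5 'A')
Step 3: AZAAZAAZADAF  (7 'A')
Step 4: AZAAZAAZAAZADAF  (9 'A')
Step 5: AZAAZAAZAAZAAZADAF  (11 'A')


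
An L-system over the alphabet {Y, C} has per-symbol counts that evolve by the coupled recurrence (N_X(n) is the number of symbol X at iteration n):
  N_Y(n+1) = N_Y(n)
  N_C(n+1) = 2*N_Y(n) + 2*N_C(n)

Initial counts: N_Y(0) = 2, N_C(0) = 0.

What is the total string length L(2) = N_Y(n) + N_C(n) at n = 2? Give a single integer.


Step 0: N_Y=2, N_C=0, L=2
Step 1: N_Y=2, N_C=4, L=6
Step 2: N_Y=2, N_C=12, L=14

Answer: 14


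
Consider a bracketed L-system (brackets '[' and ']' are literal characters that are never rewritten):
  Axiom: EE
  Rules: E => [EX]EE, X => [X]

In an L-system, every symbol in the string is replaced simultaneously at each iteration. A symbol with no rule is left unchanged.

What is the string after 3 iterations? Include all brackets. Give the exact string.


Answer: [[[EX]EE[X]][EX]EE[EX]EE[[X]]][[EX]EE[X]][EX]EE[EX]EE[[EX]EE[X]][EX]EE[EX]EE[[[EX]EE[X]][EX]EE[EX]EE[[X]]][[EX]EE[X]][EX]EE[EX]EE[[EX]EE[X]][EX]EE[EX]EE

Derivation:
Step 0: EE
Step 1: [EX]EE[EX]EE
Step 2: [[EX]EE[X]][EX]EE[EX]EE[[EX]EE[X]][EX]EE[EX]EE
Step 3: [[[EX]EE[X]][EX]EE[EX]EE[[X]]][[EX]EE[X]][EX]EE[EX]EE[[EX]EE[X]][EX]EE[EX]EE[[[EX]EE[X]][EX]EE[EX]EE[[X]]][[EX]EE[X]][EX]EE[EX]EE[[EX]EE[X]][EX]EE[EX]EE


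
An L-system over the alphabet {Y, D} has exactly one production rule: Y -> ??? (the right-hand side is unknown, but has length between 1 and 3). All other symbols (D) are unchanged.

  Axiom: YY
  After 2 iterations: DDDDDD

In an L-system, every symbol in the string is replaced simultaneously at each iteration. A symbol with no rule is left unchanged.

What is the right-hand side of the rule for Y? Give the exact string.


Answer: DDD

Derivation:
Trying Y -> DDD:
  Step 0: YY
  Step 1: DDDDDD
  Step 2: DDDDDD
Matches the given result.


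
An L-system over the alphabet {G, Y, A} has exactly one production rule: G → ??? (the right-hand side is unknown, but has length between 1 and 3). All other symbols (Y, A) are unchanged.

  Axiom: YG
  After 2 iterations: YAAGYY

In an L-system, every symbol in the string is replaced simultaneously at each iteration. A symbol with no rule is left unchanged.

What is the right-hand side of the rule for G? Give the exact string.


Answer: AGY

Derivation:
Trying G → AGY:
  Step 0: YG
  Step 1: YAGY
  Step 2: YAAGYY
Matches the given result.


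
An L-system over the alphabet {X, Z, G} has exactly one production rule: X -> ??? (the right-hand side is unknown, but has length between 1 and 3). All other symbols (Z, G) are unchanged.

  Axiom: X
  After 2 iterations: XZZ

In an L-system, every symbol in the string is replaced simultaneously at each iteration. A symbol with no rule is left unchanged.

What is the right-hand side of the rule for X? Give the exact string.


Trying X -> XZ:
  Step 0: X
  Step 1: XZ
  Step 2: XZZ
Matches the given result.

Answer: XZ


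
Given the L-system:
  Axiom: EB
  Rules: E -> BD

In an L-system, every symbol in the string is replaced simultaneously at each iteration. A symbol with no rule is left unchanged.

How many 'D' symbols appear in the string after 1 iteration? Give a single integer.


Step 0: EB  (0 'D')
Step 1: BDB  (1 'D')

Answer: 1


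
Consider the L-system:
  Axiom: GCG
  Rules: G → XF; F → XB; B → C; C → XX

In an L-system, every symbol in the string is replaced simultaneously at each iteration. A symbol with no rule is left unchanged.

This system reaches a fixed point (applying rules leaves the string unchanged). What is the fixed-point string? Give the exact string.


Answer: XXXXXXXXXX

Derivation:
Step 0: GCG
Step 1: XFXXXF
Step 2: XXBXXXXB
Step 3: XXCXXXXC
Step 4: XXXXXXXXXX
Step 5: XXXXXXXXXX  (unchanged — fixed point at step 4)


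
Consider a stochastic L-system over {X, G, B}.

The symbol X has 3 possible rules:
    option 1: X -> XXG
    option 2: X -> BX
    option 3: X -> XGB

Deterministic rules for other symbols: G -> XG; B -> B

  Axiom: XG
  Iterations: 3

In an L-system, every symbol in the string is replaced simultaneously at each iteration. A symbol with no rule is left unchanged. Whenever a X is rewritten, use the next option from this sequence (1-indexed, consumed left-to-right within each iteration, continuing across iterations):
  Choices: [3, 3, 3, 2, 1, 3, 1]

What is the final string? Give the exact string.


Answer: BXXGBXXGXGBXGBXGBXXGXG

Derivation:
Step 0: XG
Step 1: XGBXG  (used choices [3])
Step 2: XGBXGBXGBXG  (used choices [3, 3])
Step 3: BXXGBXXGXGBXGBXGBXXGXG  (used choices [2, 1, 3, 1])


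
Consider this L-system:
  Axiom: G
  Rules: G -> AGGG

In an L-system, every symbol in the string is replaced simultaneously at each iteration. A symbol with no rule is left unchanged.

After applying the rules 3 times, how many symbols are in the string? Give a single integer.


Answer: 40

Derivation:
Step 0: length = 1
Step 1: length = 4
Step 2: length = 13
Step 3: length = 40


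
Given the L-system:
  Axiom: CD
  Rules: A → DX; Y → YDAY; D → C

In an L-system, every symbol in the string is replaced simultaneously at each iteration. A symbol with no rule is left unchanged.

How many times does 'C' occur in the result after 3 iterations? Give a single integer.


Step 0: CD  (1 'C')
Step 1: CC  (2 'C')
Step 2: CC  (2 'C')
Step 3: CC  (2 'C')

Answer: 2


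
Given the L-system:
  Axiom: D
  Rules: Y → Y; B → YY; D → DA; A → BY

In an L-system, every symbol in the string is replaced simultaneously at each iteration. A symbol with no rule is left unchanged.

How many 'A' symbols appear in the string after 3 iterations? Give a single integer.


Step 0: D  (0 'A')
Step 1: DA  (1 'A')
Step 2: DABY  (1 'A')
Step 3: DABYYYY  (1 'A')

Answer: 1


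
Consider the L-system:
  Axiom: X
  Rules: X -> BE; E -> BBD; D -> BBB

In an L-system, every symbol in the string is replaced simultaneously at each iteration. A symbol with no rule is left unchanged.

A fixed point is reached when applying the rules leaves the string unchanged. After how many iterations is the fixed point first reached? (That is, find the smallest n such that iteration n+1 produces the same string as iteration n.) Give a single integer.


Answer: 3

Derivation:
Step 0: X
Step 1: BE
Step 2: BBBD
Step 3: BBBBBB
Step 4: BBBBBB  (unchanged — fixed point at step 3)


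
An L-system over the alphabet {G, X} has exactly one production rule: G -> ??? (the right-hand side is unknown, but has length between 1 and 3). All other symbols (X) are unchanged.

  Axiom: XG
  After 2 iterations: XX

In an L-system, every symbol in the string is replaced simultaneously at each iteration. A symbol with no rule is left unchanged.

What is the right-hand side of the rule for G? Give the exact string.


Trying G -> X:
  Step 0: XG
  Step 1: XX
  Step 2: XX
Matches the given result.

Answer: X


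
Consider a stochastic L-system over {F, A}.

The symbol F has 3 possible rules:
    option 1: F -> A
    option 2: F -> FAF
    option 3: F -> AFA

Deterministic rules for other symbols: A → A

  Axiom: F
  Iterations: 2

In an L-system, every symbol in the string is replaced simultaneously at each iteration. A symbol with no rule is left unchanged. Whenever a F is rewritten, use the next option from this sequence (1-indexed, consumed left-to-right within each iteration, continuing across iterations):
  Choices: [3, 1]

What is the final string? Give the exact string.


Step 0: F
Step 1: AFA  (used choices [3])
Step 2: AAA  (used choices [1])

Answer: AAA
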